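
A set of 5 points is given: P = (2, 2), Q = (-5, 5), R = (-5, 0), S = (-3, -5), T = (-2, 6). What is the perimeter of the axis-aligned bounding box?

36

Width = max x − min x = 2 − (-5) = 7.
Height = max y − min y = 6 − (-5) = 11.
Perimeter = 2(7 + 11) = 36.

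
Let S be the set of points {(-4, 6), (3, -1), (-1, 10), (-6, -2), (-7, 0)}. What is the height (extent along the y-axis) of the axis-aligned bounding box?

12

max y = 10, min y = -2, so height = 12.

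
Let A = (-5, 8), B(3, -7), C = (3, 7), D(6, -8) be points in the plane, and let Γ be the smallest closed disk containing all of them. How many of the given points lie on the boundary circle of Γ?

The farthest pair is A–D with squared distance 377. The circle on this segment as diameter has centre (0.5, 0) and r² = 377/4 = 94.25.
Check B: distance² to centre = 55.25 ≤ 94.25, so it lies inside.
All remaining points lie in this disk, and no smaller disk contains both endpoints, so this is the minimum enclosing circle.
The points at distance exactly r from the centre are A, D — 2 points.

2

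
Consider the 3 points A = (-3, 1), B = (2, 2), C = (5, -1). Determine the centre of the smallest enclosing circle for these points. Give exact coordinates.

Side lengths²: AB² = 26, AC² = 68, BC² = 18.
Since AC² = 68 ≥ 26 + 18 = 44, the angle opposite AC is not acute, so the smallest enclosing circle has AC as diameter.
Centre = midpoint of AC = (1, 0), r² = 68/4 = 17.
Centre = (1, 0).

(1, 0)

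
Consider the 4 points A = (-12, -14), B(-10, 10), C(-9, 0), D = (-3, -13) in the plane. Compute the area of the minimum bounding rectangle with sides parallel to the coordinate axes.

x ranges over [-12, -3], width 9.
y ranges over [-14, 10], height 24.
Area = 9 × 24 = 216.

216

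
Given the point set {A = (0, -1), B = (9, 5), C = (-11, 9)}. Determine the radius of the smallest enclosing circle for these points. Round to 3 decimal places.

10.198

Side lengths²: AB² = 117, AC² = 221, BC² = 416.
Since BC² = 416 ≥ 221 + 117 = 338, the angle opposite BC is not acute, so the smallest enclosing circle has BC as diameter.
Centre = midpoint of BC = (-1, 7), r² = 416/4 = 104.
r = √104 ≈ 10.198.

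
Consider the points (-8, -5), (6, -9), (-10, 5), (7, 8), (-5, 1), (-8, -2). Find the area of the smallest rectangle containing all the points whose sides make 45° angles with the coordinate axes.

In coordinates u = x + y, v = x − y the rectangle is axis-aligned; the map (x,y)→(u,v) scales areas by 2.
u-values: -13, -3, -5, 15, -4, -10; range = 15 − (-13) = 28.
v-values: -3, 15, -15, -1, -6, -6; range = 15 − (-15) = 30.
Area = (28 × 30) / 2 = 420.

420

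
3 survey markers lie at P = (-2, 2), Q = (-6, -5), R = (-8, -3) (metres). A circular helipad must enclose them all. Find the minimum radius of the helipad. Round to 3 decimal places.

4.048

Side lengths²: PQ² = 65, PR² = 61, QR² = 8.
Since PQ² = 65 < 61 + 8 = 69, the triangle is acute, so the smallest enclosing circle is the circumcircle.
Circumcentre = (-95/22, -29/22), r² = 3965/242.
r = √(3965/242) ≈ 4.048.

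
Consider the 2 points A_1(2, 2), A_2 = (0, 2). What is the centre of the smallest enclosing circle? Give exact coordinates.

(1, 2)

The smallest circle enclosing two points has them as diameter endpoints.
Centre = midpoint = (1, 2); r² = |A_1A_2|²/4 = 4/4 = 1.
Centre = (1, 2).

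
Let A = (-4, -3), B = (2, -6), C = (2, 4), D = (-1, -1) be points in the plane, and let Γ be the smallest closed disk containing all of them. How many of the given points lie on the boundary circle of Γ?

3

The minimum enclosing circle is determined by three boundary points: A, B, C.
Their circumcentre is (0.75, -1) with r² = 26.5625.
The farthest remaining point D is at distance² 3.0625 ≤ 26.5625.
The points at distance exactly r from the centre are A, B, C — 3 points.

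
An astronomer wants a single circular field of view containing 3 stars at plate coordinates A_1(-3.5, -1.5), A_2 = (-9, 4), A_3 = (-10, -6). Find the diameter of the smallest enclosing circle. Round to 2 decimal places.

10.21

Side lengths²: A_1A_2² = 60.5, A_1A_3² = 62.5, A_2A_3² = 101.
Since A_2A_3² = 101 < 62.5 + 60.5 = 123, the triangle is acute, so the smallest enclosing circle is the circumcircle.
Circumcentre = (-189/22, -12/11), r² = 12625/484.
Diameter = 2r = 2√(12625/484) ≈ 10.21.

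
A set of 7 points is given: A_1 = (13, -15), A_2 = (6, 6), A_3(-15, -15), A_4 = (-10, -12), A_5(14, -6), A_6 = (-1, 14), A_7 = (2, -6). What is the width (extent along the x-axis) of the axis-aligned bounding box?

max x = 14, min x = -15, so width = 29.

29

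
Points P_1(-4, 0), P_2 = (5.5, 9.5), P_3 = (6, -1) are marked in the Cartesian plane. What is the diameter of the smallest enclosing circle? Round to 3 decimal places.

Side lengths²: P_1P_2² = 180.5, P_1P_3² = 101, P_2P_3² = 110.5.
Since P_1P_2² = 180.5 < 110.5 + 101 = 211.5, the triangle is acute, so the smallest enclosing circle is the circumcircle.
Circumcentre = (16/11, 89/22), r² = 22321/484.
Diameter = 2r = 2√(22321/484) ≈ 13.582.

13.582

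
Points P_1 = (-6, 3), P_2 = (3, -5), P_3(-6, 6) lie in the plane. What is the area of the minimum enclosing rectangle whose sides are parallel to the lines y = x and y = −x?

30

In coordinates u = x + y, v = x − y the rectangle is axis-aligned; the map (x,y)→(u,v) scales areas by 2.
u-values: -3, -2, 0; range = 0 − (-3) = 3.
v-values: -9, 8, -12; range = 8 − (-12) = 20.
Area = (3 × 20) / 2 = 30.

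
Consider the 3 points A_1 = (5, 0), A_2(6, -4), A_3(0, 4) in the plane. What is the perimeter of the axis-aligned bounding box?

28

Width = max x − min x = 6 − 0 = 6.
Height = max y − min y = 4 − (-4) = 8.
Perimeter = 2(6 + 8) = 28.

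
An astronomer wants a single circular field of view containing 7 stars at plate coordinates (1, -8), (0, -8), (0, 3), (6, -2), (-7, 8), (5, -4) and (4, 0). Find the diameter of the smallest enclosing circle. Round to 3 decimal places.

17.902

A smallest enclosing disk is always determined by at most three of the input points on its boundary.
The minimum enclosing circle is determined by three boundary points: (1, -8), (6, -2), (-7, 8).
Their circumcentre is (-2.6875, 0.15625) with r² = 80.1220703125.
The farthest remaining point (5, -4) is at distance² 76.3720703125 ≤ 80.1220703125.
Diameter = 2r = 2√(80.1220703125) ≈ 17.902.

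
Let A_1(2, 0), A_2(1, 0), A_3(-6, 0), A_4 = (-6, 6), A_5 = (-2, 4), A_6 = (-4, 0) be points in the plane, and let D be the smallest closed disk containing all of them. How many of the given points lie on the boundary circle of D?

A smallest enclosing disk is always determined by at most three of the input points on its boundary.
The farthest pair is A_1–A_4 with squared distance 100. The circle on this segment as diameter has centre (-2, 3) and r² = 100/4 = 25.
Check A_2: distance² to centre = 18 ≤ 25, so it lies inside.
All remaining points lie in this disk, and no smaller disk contains both endpoints, so this is the minimum enclosing circle.
The points at distance exactly r from the centre are A_1, A_3, A_4 — 3 points.

3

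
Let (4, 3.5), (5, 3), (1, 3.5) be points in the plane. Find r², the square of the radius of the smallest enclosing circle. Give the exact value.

4.0625

Call the three points A, B, C in the order given.
Side lengths²: AB² = 1.25, AC² = 9, BC² = 16.25.
Since BC² = 16.25 ≥ 9 + 1.25 = 10.25, the angle opposite BC is not acute, so the smallest enclosing circle has BC as diameter.
Centre = midpoint of BC = (3, 3.25), r² = 16.25/4 = 4.0625.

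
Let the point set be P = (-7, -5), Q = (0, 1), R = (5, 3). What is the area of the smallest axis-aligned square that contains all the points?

The bounding box has width 12 and height 8.
An axis-aligned square enclosing the set must have side ≥ max(width, height).
So the minimum side is max(12, 8) = 12.
Area = 12² = 144.

144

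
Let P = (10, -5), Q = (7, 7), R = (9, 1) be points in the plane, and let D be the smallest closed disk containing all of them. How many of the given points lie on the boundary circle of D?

Side lengths²: PQ² = 153, PR² = 37, QR² = 40.
Since PQ² = 153 ≥ 40 + 37 = 77, the angle opposite PQ is not acute, so the smallest enclosing circle has PQ as diameter.
Centre = midpoint of PQ = (8.5, 1), r² = 153/4 = 38.25.
The points at distance exactly r from the centre are P, Q — 2 points.

2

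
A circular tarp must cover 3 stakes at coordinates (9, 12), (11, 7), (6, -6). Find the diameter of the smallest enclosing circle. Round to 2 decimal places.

18.25

Call the three points A, B, C in the order given.
Side lengths²: AB² = 29, AC² = 333, BC² = 194.
Since AC² = 333 ≥ 194 + 29 = 223, the angle opposite AC is not acute, so the smallest enclosing circle has AC as diameter.
Centre = midpoint of AC = (7.5, 3), r² = 333/4 = 83.25.
Diameter = 2r = 2√(83.25) ≈ 18.25.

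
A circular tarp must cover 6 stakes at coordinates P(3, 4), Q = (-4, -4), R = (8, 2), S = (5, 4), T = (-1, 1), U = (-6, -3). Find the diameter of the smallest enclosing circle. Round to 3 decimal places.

14.866

A smallest enclosing disk is always determined by at most three of the input points on its boundary.
The farthest pair is R–U with squared distance 221. The circle on this segment as diameter has centre (1, -0.5) and r² = 221/4 = 55.25.
Check P: distance² to centre = 24.25 ≤ 55.25, so it lies inside.
All remaining points lie in this disk, and no smaller disk contains both endpoints, so this is the minimum enclosing circle.
Diameter = 2r = 2√(55.25) ≈ 14.866.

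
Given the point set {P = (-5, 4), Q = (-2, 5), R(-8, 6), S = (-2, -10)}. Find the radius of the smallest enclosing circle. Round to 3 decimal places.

By Welzl's lemma the MEC is supported by two points (diametrically opposite) or three points (on a circumcircle).
The farthest pair is R–S with squared distance 292. The circle on this segment as diameter has centre (-5, -2) and r² = 292/4 = 73.
Check P: distance² to centre = 36 ≤ 73, so it lies inside.
All remaining points lie in this disk, and no smaller disk contains both endpoints, so this is the minimum enclosing circle.
r = √73 ≈ 8.544.

8.544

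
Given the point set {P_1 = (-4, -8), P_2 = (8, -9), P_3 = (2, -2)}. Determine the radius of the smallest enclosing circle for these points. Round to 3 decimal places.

Side lengths²: P_1P_2² = 145, P_1P_3² = 72, P_2P_3² = 85.
Since P_1P_2² = 145 < 85 + 72 = 157, the triangle is acute, so the smallest enclosing circle is the circumcircle.
Circumcentre = (53/26, -209/26), r² = 12325/338.
r = √(12325/338) ≈ 6.039.

6.039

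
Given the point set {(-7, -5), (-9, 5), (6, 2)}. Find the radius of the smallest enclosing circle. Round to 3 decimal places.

Call the three points A, B, C in the order given.
Side lengths²: AB² = 104, AC² = 218, BC² = 234.
Since BC² = 234 < 218 + 104 = 322, the triangle is acute, so the smallest enclosing circle is the circumcircle.
Circumcentre = (-47/24, 29/24), r² = 18421/288.
r = √(18421/288) ≈ 7.998.

7.998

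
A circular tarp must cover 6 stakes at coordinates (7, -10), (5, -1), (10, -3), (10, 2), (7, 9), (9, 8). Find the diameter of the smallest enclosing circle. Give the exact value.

The farthest pair is (7, -10)–(7, 9) with squared distance 361. The circle on this segment as diameter has centre (7, -0.5) and r² = 361/4 = 90.25.
Check (5, -1): distance² to centre = 4.25 ≤ 90.25, so it lies inside.
All remaining points lie in this disk, and no smaller disk contains both endpoints, so this is the minimum enclosing circle.
Diameter = 2r = 2√(90.25) = 19.

19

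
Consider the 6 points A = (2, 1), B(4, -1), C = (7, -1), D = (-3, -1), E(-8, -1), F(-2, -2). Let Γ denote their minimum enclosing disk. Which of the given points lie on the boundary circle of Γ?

C, E

The farthest pair is C–E with squared distance 225. The circle on this segment as diameter has centre (-0.5, -1) and r² = 225/4 = 56.25.
Check A: distance² to centre = 10.25 ≤ 56.25, so it lies inside.
All remaining points lie in this disk, and no smaller disk contains both endpoints, so this is the minimum enclosing circle.
The points at distance exactly r from the centre are C, E — 2 points.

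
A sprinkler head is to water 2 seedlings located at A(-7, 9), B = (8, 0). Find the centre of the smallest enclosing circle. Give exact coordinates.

The smallest circle enclosing two points has them as diameter endpoints.
Centre = midpoint = (0.5, 4.5); r² = |AB|²/4 = 306/4 = 76.5.
Centre = (0.5, 4.5).

(0.5, 4.5)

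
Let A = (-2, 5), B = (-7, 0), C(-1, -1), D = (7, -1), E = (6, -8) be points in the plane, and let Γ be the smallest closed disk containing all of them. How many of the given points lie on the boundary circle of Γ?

3

The minimum enclosing circle is determined by three boundary points: A, B, E.
Their circumcentre is (19/42, -103/42) with r² = 54289/882.
The farthest remaining point D is at distance² 39673/882 ≤ 54289/882.
The points at distance exactly r from the centre are A, B, E — 3 points.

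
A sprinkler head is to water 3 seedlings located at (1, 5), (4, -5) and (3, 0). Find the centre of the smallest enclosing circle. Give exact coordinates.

Call the three points A, B, C in the order given.
Side lengths²: AB² = 109, AC² = 29, BC² = 26.
Since AB² = 109 ≥ 29 + 26 = 55, the angle opposite AB is not acute, so the smallest enclosing circle has AB as diameter.
Centre = midpoint of AB = (2.5, 0), r² = 109/4 = 27.25.
Centre = (2.5, 0).

(2.5, 0)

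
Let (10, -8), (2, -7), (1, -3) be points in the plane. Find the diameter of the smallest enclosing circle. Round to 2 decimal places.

10.30

Call the three points A, B, C in the order given.
Side lengths²: AB² = 65, AC² = 106, BC² = 17.
Since AC² = 106 ≥ 65 + 17 = 82, the angle opposite AC is not acute, so the smallest enclosing circle has AC as diameter.
Centre = midpoint of AC = (5.5, -5.5), r² = 106/4 = 26.5.
Diameter = 2r = 2√(26.5) ≈ 10.30.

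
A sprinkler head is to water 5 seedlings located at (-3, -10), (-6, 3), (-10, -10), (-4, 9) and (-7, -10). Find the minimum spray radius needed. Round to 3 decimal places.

The minimum enclosing circle of a finite set is fixed by two of the points (as a diameter) or three (as a circumcircle).
The minimum enclosing circle is determined by three boundary points: (-3, -10), (-10, -10), (-4, 9).
Their circumcentre is (-6.5, -25/38) with r² = 71857/722.
The farthest remaining point (-7, -10) is at distance² 63193/722 ≤ 71857/722.
r = √(71857/722) ≈ 9.976.

9.976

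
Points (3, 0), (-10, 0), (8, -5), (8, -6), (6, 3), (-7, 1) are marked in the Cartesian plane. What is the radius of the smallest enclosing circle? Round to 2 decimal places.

9.49

The farthest pair is (-10, 0)–(8, -6) with squared distance 360. The circle on this segment as diameter has centre (-1, -3) and r² = 360/4 = 90.
Check (3, 0): distance² to centre = 25 ≤ 90, so it lies inside.
All remaining points lie in this disk, and no smaller disk contains both endpoints, so this is the minimum enclosing circle.
r = √90 ≈ 9.49.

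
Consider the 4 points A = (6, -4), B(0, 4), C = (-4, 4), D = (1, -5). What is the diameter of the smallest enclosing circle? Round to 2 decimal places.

12.81

The farthest pair is A–C with squared distance 164. The circle on this segment as diameter has centre (1, 0) and r² = 164/4 = 41.
Check B: distance² to centre = 17 ≤ 41, so it lies inside.
All remaining points lie in this disk, and no smaller disk contains both endpoints, so this is the minimum enclosing circle.
Diameter = 2r = 2√41 ≈ 12.81.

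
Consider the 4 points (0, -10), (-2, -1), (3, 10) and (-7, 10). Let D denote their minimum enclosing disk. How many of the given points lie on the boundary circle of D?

3

A smallest enclosing disk is always determined by at most three of the input points on its boundary.
The minimum enclosing circle is determined by three boundary points: (0, -10), (3, 10), (-7, 10).
Their circumcentre is (-2, 0.525) with r² = 114.775625.
The farthest remaining point (-2, -1) is at distance² 2.325625 ≤ 114.775625.
The points at distance exactly r from the centre are (0, -10), (3, 10), (-7, 10) — 3 points.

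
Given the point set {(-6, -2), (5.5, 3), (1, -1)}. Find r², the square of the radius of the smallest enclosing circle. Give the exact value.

Call the three points A, B, C in the order given.
Side lengths²: AB² = 157.25, AC² = 50, BC² = 36.25.
Since AB² = 157.25 ≥ 50 + 36.25 = 86.25, the angle opposite AB is not acute, so the smallest enclosing circle has AB as diameter.
Centre = midpoint of AB = (-0.25, 0.5), r² = 157.25/4 = 39.3125.

39.3125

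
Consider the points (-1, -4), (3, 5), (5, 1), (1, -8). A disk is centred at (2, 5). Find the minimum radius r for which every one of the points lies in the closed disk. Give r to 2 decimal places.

13.04

The required radius is the distance from (2, 5) to the farthest point.
Squared distances: 90, 1, 25, 170.
Maximum is 170, attained at (1, -8).
r = √170 ≈ 13.04.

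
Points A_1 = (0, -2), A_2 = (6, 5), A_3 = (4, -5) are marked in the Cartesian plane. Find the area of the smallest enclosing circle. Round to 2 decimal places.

82.03

Side lengths²: A_1A_2² = 85, A_1A_3² = 25, A_2A_3² = 104.
Since A_2A_3² = 104 < 85 + 25 = 110, the triangle is acute, so the smallest enclosing circle is the circumcircle.
Circumcentre = (215/46, 3/46), r² = 27625/1058.
Area = π·r² = π·27625/1058 ≈ 82.03.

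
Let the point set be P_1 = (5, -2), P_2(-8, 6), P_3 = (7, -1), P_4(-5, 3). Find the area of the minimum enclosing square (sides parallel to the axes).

The bounding box has width 15 and height 8.
An axis-aligned square enclosing the set must have side ≥ max(width, height).
So the minimum side is max(15, 8) = 15.
Area = 15² = 225.

225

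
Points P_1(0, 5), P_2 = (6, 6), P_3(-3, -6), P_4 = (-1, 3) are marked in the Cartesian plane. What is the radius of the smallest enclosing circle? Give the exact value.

The farthest pair is P_2–P_3 with squared distance 225. The circle on this segment as diameter has centre (1.5, 0) and r² = 225/4 = 56.25.
Check P_1: distance² to centre = 27.25 ≤ 56.25, so it lies inside.
All remaining points lie in this disk, and no smaller disk contains both endpoints, so this is the minimum enclosing circle.
r = √(56.25) = 7.5.

7.5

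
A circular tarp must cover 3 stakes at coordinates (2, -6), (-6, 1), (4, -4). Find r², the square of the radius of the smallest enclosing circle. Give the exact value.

31.25

Call the three points A, B, C in the order given.
Side lengths²: AB² = 113, AC² = 8, BC² = 125.
Since BC² = 125 ≥ 113 + 8 = 121, the angle opposite BC is not acute, so the smallest enclosing circle has BC as diameter.
Centre = midpoint of BC = (-1, -1.5), r² = 125/4 = 31.25.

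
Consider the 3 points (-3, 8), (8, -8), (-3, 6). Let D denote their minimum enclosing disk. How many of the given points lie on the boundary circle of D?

Call the three points A, B, C in the order given.
Side lengths²: AB² = 377, AC² = 4, BC² = 317.
Since AB² = 377 ≥ 317 + 4 = 321, the angle opposite AB is not acute, so the smallest enclosing circle has AB as diameter.
Centre = midpoint of AB = (2.5, 0), r² = 377/4 = 94.25.
The points at distance exactly r from the centre are (-3, 8), (8, -8) — 2 points.

2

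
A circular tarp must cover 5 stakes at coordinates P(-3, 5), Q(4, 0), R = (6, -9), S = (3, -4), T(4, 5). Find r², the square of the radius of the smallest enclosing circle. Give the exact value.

The minimum enclosing circle of a finite set is fixed by two of the points (as a diameter) or three (as a circumcircle).
The farthest pair is P–R with squared distance 277. The circle on this segment as diameter has centre (1.5, -2) and r² = 277/4 = 69.25.
Check Q: distance² to centre = 10.25 ≤ 69.25, so it lies inside.
All remaining points lie in this disk, and no smaller disk contains both endpoints, so this is the minimum enclosing circle.

69.25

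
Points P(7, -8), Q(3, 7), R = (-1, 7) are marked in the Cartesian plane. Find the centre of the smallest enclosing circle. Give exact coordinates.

Side lengths²: PQ² = 241, PR² = 289, QR² = 16.
Since PR² = 289 ≥ 241 + 16 = 257, the angle opposite PR is not acute, so the smallest enclosing circle has PR as diameter.
Centre = midpoint of PR = (3, -0.5), r² = 289/4 = 72.25.
Centre = (3, -0.5).

(3, -0.5)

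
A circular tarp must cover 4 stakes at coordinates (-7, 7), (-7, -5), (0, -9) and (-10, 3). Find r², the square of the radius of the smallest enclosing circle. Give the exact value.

76.25

A smallest enclosing disk is always determined by at most three of the input points on its boundary.
The farthest pair is (-7, 7)–(0, -9) with squared distance 305. The circle on this segment as diameter has centre (-3.5, -1) and r² = 305/4 = 76.25.
Check (-7, -5): distance² to centre = 28.25 ≤ 76.25, so it lies inside.
All remaining points lie in this disk, and no smaller disk contains both endpoints, so this is the minimum enclosing circle.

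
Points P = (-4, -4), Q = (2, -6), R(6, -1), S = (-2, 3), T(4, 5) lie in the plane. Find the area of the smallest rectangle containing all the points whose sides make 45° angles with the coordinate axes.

110.5

In coordinates u = x + y, v = x − y the rectangle is axis-aligned; the map (x,y)→(u,v) scales areas by 2.
u-values: -8, -4, 5, 1, 9; range = 9 − (-8) = 17.
v-values: 0, 8, 7, -5, -1; range = 8 − (-5) = 13.
Area = (17 × 13) / 2 = 110.5.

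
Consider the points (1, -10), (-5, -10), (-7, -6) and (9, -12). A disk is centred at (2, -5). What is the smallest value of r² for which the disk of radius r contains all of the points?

98

The required radius is the distance from (2, -5) to the farthest point.
Squared distances: 26, 74, 82, 98.
Maximum is 98, attained at (9, -12).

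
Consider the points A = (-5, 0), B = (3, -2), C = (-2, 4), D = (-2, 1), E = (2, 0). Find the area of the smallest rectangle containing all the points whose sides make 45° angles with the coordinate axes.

38.5

In coordinates u = x + y, v = x − y the rectangle is axis-aligned; the map (x,y)→(u,v) scales areas by 2.
u-values: -5, 1, 2, -1, 2; range = 2 − (-5) = 7.
v-values: -5, 5, -6, -3, 2; range = 5 − (-6) = 11.
Area = (7 × 11) / 2 = 38.5.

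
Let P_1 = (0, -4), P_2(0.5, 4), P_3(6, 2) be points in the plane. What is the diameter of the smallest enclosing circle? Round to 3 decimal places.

Side lengths²: P_1P_2² = 64.25, P_1P_3² = 72, P_2P_3² = 34.25.
Since P_1P_3² = 72 < 64.25 + 34.25 = 98.5, the triangle is acute, so the smallest enclosing circle is the circumcircle.
Circumcentre = (127/60, -7/60), r² = 35209/1800.
Diameter = 2r = 2√(35209/1800) ≈ 8.845.

8.845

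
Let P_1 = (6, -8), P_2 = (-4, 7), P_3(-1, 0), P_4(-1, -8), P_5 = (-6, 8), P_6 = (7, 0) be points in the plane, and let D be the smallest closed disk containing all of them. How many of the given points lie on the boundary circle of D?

2

A smallest enclosing disk is always determined by at most three of the input points on its boundary.
The farthest pair is P_1–P_5 with squared distance 400. The circle on this segment as diameter has centre (0, 0) and r² = 400/4 = 100.
Check P_2: distance² to centre = 65 ≤ 100, so it lies inside.
All remaining points lie in this disk, and no smaller disk contains both endpoints, so this is the minimum enclosing circle.
The points at distance exactly r from the centre are P_1, P_5 — 2 points.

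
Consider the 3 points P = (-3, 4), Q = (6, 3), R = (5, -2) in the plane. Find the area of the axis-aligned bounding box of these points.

54

x ranges over [-3, 6], width 9.
y ranges over [-2, 4], height 6.
Area = 9 × 6 = 54.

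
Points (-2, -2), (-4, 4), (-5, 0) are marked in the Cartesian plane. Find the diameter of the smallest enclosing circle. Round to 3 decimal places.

6.325

Call the three points A, B, C in the order given.
Side lengths²: AB² = 40, AC² = 13, BC² = 17.
Since AB² = 40 ≥ 17 + 13 = 30, the angle opposite AB is not acute, so the smallest enclosing circle has AB as diameter.
Centre = midpoint of AB = (-3, 1), r² = 40/4 = 10.
Diameter = 2r = 2√10 ≈ 6.325.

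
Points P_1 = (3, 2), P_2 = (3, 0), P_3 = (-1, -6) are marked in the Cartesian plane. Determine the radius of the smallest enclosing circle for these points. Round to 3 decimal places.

Side lengths²: P_1P_2² = 4, P_1P_3² = 80, P_2P_3² = 52.
Since P_1P_3² = 80 ≥ 52 + 4 = 56, the angle opposite P_1P_3 is not acute, so the smallest enclosing circle has P_1P_3 as diameter.
Centre = midpoint of P_1P_3 = (1, -2), r² = 80/4 = 20.
r = √20 ≈ 4.472.

4.472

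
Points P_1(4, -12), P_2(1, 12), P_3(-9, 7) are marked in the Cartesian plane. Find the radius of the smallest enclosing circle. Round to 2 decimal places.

12.21

Side lengths²: P_1P_2² = 585, P_1P_3² = 530, P_2P_3² = 125.
Since P_1P_2² = 585 < 530 + 125 = 655, the triangle is acute, so the smallest enclosing circle is the circumcircle.
Circumcentre = (29/34, -7/34), r² = 86125/578.
r = √(86125/578) ≈ 12.21.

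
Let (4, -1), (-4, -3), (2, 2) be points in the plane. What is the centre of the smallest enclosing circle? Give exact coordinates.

(-3/28, -11/7)

Call the three points A, B, C in the order given.
Side lengths²: AB² = 68, AC² = 13, BC² = 61.
Since AB² = 68 < 61 + 13 = 74, the triangle is acute, so the smallest enclosing circle is the circumcircle.
Circumcentre = (-3/28, -11/7), r² = 13481/784.
Centre = (-3/28, -11/7).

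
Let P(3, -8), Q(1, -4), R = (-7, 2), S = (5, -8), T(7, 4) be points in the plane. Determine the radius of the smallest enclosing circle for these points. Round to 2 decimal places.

8.19

A smallest enclosing disk is always determined by at most three of the input points on its boundary.
The minimum enclosing circle is determined by three boundary points: R, S, T.
Their circumcentre is (24/41, -45/41) with r² = 112850/1681.
The farthest remaining point P is at distance² 89890/1681 ≤ 112850/1681.
r = √(112850/1681) ≈ 8.19.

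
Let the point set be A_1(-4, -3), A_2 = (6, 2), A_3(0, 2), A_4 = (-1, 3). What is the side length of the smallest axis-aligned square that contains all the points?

The bounding box has width 10 and height 6.
An axis-aligned square enclosing the set must have side ≥ max(width, height).
So the minimum side is max(10, 6) = 10.

10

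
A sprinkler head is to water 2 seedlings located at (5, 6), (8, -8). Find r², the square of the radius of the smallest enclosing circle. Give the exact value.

The smallest circle enclosing two points has them as diameter endpoints.
Centre = midpoint = (6.5, -1); r² = |(5, 6)−(8, -8)|²/4 = 205/4 = 51.25.

51.25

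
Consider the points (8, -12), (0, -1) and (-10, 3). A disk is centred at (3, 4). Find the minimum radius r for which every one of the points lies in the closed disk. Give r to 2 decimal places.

The required radius is the distance from (3, 4) to the farthest point.
Squared distances: 281, 34, 170.
Maximum is 281, attained at (8, -12).
r = √281 ≈ 16.76.

16.76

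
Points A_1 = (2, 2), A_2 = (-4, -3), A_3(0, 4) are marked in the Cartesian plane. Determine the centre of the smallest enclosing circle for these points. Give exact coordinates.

(-37/22, 7/22)

Side lengths²: A_1A_2² = 61, A_1A_3² = 8, A_2A_3² = 65.
Since A_2A_3² = 65 < 61 + 8 = 69, the triangle is acute, so the smallest enclosing circle is the circumcircle.
Circumcentre = (-37/22, 7/22), r² = 3965/242.
Centre = (-37/22, 7/22).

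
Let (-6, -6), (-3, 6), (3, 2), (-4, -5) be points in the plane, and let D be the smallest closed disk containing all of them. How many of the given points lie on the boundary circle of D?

3

The minimum enclosing circle is determined by three boundary points: (-6, -6), (-3, 6), (3, 2).
Their circumcentre is (-41/14, -11/28) with r² = 32045/784.
The farthest remaining point (-4, -5) is at distance² 17541/784 ≤ 32045/784.
The points at distance exactly r from the centre are (-6, -6), (-3, 6), (3, 2) — 3 points.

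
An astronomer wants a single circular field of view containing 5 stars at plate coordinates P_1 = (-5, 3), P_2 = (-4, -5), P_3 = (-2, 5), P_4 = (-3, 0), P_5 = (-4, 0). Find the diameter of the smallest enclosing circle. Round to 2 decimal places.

The farthest pair is P_2–P_3 with squared distance 104. The circle on this segment as diameter has centre (-3, 0) and r² = 104/4 = 26.
Check P_1: distance² to centre = 13 ≤ 26, so it lies inside.
All remaining points lie in this disk, and no smaller disk contains both endpoints, so this is the minimum enclosing circle.
Diameter = 2r = 2√26 ≈ 10.20.

10.20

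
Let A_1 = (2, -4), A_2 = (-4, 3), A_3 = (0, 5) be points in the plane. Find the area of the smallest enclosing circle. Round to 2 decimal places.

Side lengths²: A_1A_2² = 85, A_1A_3² = 85, A_2A_3² = 20.
Since A_1A_3² = 85 < 85 + 20 = 105, the triangle is acute, so the smallest enclosing circle is the circumcircle.
Circumcentre = (-0.125, 0.25), r² = 22.578125.
Area = π·r² = π·22.578125 ≈ 70.93.

70.93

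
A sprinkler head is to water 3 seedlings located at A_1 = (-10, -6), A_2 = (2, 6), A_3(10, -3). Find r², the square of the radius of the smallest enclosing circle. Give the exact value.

59305/578

Side lengths²: A_1A_2² = 288, A_1A_3² = 409, A_2A_3² = 145.
Since A_1A_3² = 409 < 288 + 145 = 433, the triangle is acute, so the smallest enclosing circle is the circumcircle.
Circumcentre = (-3/34, -133/34), r² = 59305/578.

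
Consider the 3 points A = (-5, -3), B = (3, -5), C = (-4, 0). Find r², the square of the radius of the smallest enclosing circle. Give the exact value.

Side lengths²: AB² = 68, AC² = 10, BC² = 74.
Since BC² = 74 < 68 + 10 = 78, the triangle is acute, so the smallest enclosing circle is the circumcircle.
Circumcentre = (-9/13, -36/13), r² = 3145/169.

3145/169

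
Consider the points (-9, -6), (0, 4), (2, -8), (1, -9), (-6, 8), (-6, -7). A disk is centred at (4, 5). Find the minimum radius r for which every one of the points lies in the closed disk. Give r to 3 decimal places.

The required radius is the distance from (4, 5) to the farthest point.
Squared distances: 290, 17, 173, 205, 109, 244.
Maximum is 290, attained at (-9, -6).
r = √290 ≈ 17.029.

17.029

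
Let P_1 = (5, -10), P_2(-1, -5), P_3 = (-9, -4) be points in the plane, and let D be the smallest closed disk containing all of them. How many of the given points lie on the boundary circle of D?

Side lengths²: P_1P_2² = 61, P_1P_3² = 232, P_2P_3² = 65.
Since P_1P_3² = 232 ≥ 65 + 61 = 126, the angle opposite P_1P_3 is not acute, so the smallest enclosing circle has P_1P_3 as diameter.
Centre = midpoint of P_1P_3 = (-2, -7), r² = 232/4 = 58.
The points at distance exactly r from the centre are P_1, P_3 — 2 points.

2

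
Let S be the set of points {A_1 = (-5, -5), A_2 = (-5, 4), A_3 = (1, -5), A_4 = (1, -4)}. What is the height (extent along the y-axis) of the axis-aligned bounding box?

9

max y = 4, min y = -5, so height = 9.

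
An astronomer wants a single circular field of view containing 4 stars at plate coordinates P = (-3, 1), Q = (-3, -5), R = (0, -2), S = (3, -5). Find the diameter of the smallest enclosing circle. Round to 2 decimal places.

8.49

A smallest enclosing disk is always determined by at most three of the input points on its boundary.
The farthest pair is P–S with squared distance 72. The circle on this segment as diameter has centre (0, -2) and r² = 72/4 = 18.
Check Q: distance² to centre = 18 ≤ 18, so it lies inside.
All remaining points lie in this disk, and no smaller disk contains both endpoints, so this is the minimum enclosing circle.
Diameter = 2r = 2√18 ≈ 8.49.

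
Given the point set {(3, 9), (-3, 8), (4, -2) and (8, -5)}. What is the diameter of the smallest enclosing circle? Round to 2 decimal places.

17.03

The farthest pair is (-3, 8)–(8, -5) with squared distance 290. The circle on this segment as diameter has centre (2.5, 1.5) and r² = 290/4 = 72.5.
Check (3, 9): distance² to centre = 56.5 ≤ 72.5, so it lies inside.
All remaining points lie in this disk, and no smaller disk contains both endpoints, so this is the minimum enclosing circle.
Diameter = 2r = 2√(72.5) ≈ 17.03.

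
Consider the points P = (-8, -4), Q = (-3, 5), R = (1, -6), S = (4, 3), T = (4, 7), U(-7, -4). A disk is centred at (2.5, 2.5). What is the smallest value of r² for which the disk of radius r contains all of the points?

The required radius is the distance from (2.5, 2.5) to the farthest point.
Squared distances: 152.5, 36.5, 74.5, 2.5, 22.5, 132.5.
Maximum is 152.5, attained at P.

152.5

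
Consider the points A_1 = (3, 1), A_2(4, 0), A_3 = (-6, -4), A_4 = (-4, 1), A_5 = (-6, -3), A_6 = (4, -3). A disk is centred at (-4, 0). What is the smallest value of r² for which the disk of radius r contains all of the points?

73

The required radius is the distance from (-4, 0) to the farthest point.
Squared distances: 50, 64, 20, 1, 13, 73.
Maximum is 73, attained at A_6.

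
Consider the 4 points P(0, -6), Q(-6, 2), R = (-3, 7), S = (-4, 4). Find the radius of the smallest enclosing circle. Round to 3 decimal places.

6.671

A smallest enclosing disk is always determined by at most three of the input points on its boundary.
The farthest pair is P–R with squared distance 178. The circle on this segment as diameter has centre (-1.5, 0.5) and r² = 178/4 = 44.5.
Check Q: distance² to centre = 22.5 ≤ 44.5, so it lies inside.
All remaining points lie in this disk, and no smaller disk contains both endpoints, so this is the minimum enclosing circle.
r = √(44.5) ≈ 6.671.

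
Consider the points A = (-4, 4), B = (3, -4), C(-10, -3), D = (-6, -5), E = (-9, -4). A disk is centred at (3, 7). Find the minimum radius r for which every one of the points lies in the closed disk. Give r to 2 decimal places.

The required radius is the distance from (3, 7) to the farthest point.
Squared distances: 58, 121, 269, 225, 265.
Maximum is 269, attained at C.
r = √269 ≈ 16.40.

16.40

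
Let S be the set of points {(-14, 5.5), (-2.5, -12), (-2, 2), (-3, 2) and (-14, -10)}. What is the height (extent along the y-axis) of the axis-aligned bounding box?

max y = 5.5, min y = -12, so height = 17.5.

17.5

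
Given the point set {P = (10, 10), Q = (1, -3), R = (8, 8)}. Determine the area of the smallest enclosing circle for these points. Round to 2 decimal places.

196.35

Side lengths²: PQ² = 250, PR² = 8, QR² = 170.
Since PQ² = 250 ≥ 170 + 8 = 178, the angle opposite PQ is not acute, so the smallest enclosing circle has PQ as diameter.
Centre = midpoint of PQ = (5.5, 3.5), r² = 250/4 = 62.5.
Area = π·r² = π·62.5 ≈ 196.35.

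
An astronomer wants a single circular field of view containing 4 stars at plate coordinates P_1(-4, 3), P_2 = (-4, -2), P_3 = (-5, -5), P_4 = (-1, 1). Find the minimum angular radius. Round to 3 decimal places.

The farthest pair is P_1–P_3 with squared distance 65. The circle on this segment as diameter has centre (-4.5, -1) and r² = 65/4 = 16.25.
Check P_2: distance² to centre = 1.25 ≤ 16.25, so it lies inside.
All remaining points lie in this disk, and no smaller disk contains both endpoints, so this is the minimum enclosing circle.
r = √(16.25) ≈ 4.031.

4.031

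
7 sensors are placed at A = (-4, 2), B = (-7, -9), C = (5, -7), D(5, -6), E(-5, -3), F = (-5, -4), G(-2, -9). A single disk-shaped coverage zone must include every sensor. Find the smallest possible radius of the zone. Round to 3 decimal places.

7.006

The minimum enclosing circle is determined by three boundary points: A, B, C.
Their circumcentre is (-11/7, -32/7) with r² = 2405/49.
The farthest remaining point D is at distance² 2216/49 ≤ 2405/49.
r = √(2405/49) ≈ 7.006.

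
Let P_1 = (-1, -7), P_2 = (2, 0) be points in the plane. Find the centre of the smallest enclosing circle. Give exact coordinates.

The smallest circle enclosing two points has them as diameter endpoints.
Centre = midpoint = (0.5, -3.5); r² = |P_1P_2|²/4 = 58/4 = 14.5.
Centre = (0.5, -3.5).

(0.5, -3.5)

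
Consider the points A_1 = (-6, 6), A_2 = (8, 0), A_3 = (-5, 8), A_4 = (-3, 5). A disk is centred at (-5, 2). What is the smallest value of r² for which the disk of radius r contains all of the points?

173

The required radius is the distance from (-5, 2) to the farthest point.
Squared distances: 17, 173, 36, 13.
Maximum is 173, attained at A_2.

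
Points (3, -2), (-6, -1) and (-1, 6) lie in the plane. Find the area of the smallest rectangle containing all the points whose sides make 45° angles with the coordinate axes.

In coordinates u = x + y, v = x − y the rectangle is axis-aligned; the map (x,y)→(u,v) scales areas by 2.
u-values: 1, -7, 5; range = 5 − (-7) = 12.
v-values: 5, -5, -7; range = 5 − (-7) = 12.
Area = (12 × 12) / 2 = 72.

72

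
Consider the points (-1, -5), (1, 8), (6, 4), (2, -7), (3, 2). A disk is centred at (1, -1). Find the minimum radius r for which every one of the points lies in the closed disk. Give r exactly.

The required radius is the distance from (1, -1) to the farthest point.
Squared distances: 20, 81, 50, 37, 13.
Maximum is 81, attained at (1, 8).
r = √81 = 9.

9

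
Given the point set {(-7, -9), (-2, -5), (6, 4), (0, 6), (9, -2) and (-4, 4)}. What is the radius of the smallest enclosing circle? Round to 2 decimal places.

A smallest enclosing disk is always determined by at most three of the input points on its boundary.
The minimum enclosing circle is determined by three boundary points: (-7, -9), (6, 4), (9, -2).
Their circumcentre is (-1/6, -17/6) with r² = 1525/18.
The farthest remaining point (0, 6) is at distance² 1405/18 ≤ 1525/18.
r = √(1525/18) ≈ 9.20.

9.20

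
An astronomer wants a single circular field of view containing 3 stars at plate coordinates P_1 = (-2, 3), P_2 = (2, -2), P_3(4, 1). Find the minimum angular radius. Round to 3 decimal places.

3.318

Side lengths²: P_1P_2² = 41, P_1P_3² = 40, P_2P_3² = 13.
Since P_1P_2² = 41 < 40 + 13 = 53, the triangle is acute, so the smallest enclosing circle is the circumcircle.
Circumcentre = (15/22, 23/22), r² = 2665/242.
r = √(2665/242) ≈ 3.318.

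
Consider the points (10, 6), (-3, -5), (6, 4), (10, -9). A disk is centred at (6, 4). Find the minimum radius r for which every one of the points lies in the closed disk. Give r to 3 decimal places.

The required radius is the distance from (6, 4) to the farthest point.
Squared distances: 20, 162, 0, 185.
Maximum is 185, attained at (10, -9).
r = √185 ≈ 13.601.

13.601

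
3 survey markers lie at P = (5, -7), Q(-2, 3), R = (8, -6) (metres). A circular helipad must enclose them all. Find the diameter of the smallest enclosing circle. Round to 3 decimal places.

Side lengths²: PQ² = 149, PR² = 10, QR² = 181.
Since QR² = 181 ≥ 149 + 10 = 159, the angle opposite QR is not acute, so the smallest enclosing circle has QR as diameter.
Centre = midpoint of QR = (3, -1.5), r² = 181/4 = 45.25.
Diameter = 2r = 2√(45.25) ≈ 13.454.

13.454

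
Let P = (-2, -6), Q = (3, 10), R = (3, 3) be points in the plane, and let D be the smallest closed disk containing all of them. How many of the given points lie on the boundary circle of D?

Side lengths²: PQ² = 281, PR² = 106, QR² = 49.
Since PQ² = 281 ≥ 106 + 49 = 155, the angle opposite PQ is not acute, so the smallest enclosing circle has PQ as diameter.
Centre = midpoint of PQ = (0.5, 2), r² = 281/4 = 70.25.
The points at distance exactly r from the centre are P, Q — 2 points.

2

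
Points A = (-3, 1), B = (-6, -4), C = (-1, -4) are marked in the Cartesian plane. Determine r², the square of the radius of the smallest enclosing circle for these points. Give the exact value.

Side lengths²: AB² = 34, AC² = 29, BC² = 25.
Since AB² = 34 < 29 + 25 = 54, the triangle is acute, so the smallest enclosing circle is the circumcircle.
Circumcentre = (-3.5, -2.1), r² = 9.86.

9.86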